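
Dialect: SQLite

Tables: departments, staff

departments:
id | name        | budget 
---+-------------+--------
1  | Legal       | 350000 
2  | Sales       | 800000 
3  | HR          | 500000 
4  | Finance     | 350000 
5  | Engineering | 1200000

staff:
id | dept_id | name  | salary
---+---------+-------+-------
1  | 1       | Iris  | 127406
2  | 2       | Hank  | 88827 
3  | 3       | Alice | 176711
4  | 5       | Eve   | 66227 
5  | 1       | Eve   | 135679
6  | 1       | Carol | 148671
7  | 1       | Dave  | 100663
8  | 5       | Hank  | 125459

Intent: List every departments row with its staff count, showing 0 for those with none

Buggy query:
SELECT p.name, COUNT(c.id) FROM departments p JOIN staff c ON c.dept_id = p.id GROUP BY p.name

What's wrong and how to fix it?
Bug: INNER JOIN drops departments rows that have no matching staff rows

Fix: Use LEFT JOIN so parents without children still appear (COUNT(c.id) gives 0)

Corrected query:
SELECT p.name, COUNT(c.id) FROM departments p LEFT JOIN staff c ON c.dept_id = p.id GROUP BY p.name

Result:
name        | COUNT(c.id)
------------+------------
Engineering | 2          
Finance     | 0          
HR          | 1          
Legal       | 4          
Sales       | 1          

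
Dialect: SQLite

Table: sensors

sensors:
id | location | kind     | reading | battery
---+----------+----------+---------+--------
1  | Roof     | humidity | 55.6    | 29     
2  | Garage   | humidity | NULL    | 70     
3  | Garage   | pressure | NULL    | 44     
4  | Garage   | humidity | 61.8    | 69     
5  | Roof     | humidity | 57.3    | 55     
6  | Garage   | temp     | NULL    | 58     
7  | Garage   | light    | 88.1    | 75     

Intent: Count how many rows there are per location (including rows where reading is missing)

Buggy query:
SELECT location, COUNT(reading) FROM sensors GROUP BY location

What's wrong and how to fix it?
Bug: COUNT(reading) skips NULLs, so groups with missing reading are undercounted

Fix: Use COUNT(*) to count all rows regardless of NULL

Corrected query:
SELECT location, COUNT(*) FROM sensors GROUP BY location

Result:
location | COUNT(*)
---------+---------
Garage   | 5       
Roof     | 2       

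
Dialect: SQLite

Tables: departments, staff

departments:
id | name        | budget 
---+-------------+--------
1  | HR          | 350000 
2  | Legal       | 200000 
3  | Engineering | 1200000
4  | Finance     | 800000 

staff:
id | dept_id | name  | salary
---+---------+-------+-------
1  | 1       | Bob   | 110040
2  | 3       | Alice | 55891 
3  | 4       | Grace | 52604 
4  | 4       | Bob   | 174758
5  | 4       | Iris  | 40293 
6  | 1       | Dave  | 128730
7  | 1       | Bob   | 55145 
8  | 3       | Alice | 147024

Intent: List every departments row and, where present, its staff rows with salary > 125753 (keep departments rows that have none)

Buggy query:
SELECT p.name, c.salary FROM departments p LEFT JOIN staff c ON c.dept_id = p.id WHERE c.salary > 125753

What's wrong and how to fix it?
Bug: Filtering c.salary in WHERE discards the NULL rows produced by LEFT JOIN, turning it into an inner join

Fix: Move the right-table condition into the ON clause so unmatched parents are kept

Corrected query:
SELECT p.name, c.salary FROM departments p LEFT JOIN staff c ON c.dept_id = p.id AND c.salary > 125753

Result:
name        | salary
------------+-------
HR          | 128730
Legal       | NULL  
Engineering | 147024
Finance     | 174758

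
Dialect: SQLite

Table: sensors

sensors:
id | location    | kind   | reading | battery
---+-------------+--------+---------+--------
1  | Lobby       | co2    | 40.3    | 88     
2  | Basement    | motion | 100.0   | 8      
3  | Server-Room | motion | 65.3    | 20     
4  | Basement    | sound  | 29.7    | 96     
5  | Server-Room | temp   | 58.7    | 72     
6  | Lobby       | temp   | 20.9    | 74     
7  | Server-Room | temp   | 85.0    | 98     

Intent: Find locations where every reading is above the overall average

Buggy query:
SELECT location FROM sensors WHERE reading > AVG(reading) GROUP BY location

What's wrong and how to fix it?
Bug: WHERE evaluates per row before aggregation, so AVG() is unavailable

Fix: Use a subquery for AVG and a HAVING MIN(...) filter so the condition holds for every row in the group

Corrected query:
SELECT location FROM sensors GROUP BY location HAVING MIN(reading) > (SELECT AVG(reading) FROM sensors)

Result:
location   
-----------
Server-Room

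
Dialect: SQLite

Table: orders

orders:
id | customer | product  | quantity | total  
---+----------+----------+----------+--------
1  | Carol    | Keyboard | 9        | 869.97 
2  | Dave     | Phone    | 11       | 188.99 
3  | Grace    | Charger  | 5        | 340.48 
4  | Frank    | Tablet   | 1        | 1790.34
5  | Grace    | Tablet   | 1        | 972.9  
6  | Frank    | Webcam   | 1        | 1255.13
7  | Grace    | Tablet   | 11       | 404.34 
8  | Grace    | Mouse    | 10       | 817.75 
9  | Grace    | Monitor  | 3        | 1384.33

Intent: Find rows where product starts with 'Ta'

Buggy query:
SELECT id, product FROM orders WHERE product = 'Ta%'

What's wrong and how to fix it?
Bug: Wildcards only work with LIKE; '=' treats '%' as a literal character

Fix: Replace '=' with LIKE so 'Ta%' is treated as a pattern

Corrected query:
SELECT id, product FROM orders WHERE product LIKE 'Ta%'

Result:
id | product
---+--------
4  | Tablet 
5  | Tablet 
7  | Tablet 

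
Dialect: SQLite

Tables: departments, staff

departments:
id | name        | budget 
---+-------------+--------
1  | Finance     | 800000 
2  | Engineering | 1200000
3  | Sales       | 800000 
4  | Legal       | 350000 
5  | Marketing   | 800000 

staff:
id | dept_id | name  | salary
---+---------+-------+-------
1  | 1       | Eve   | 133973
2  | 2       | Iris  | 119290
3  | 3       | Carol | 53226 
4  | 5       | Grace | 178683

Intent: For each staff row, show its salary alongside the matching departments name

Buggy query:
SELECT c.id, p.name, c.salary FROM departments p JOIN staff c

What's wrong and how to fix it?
Bug: Missing join condition: each staff row is matched to all departments rows instead of just its own

Fix: Specify the join condition linking the foreign key to the parent id

Corrected query:
SELECT c.id, p.name, c.salary FROM departments p JOIN staff c ON c.dept_id = p.id

Result:
id | name        | salary
---+-------------+-------
1  | Finance     | 133973
2  | Engineering | 119290
3  | Sales       | 53226 
4  | Marketing   | 178683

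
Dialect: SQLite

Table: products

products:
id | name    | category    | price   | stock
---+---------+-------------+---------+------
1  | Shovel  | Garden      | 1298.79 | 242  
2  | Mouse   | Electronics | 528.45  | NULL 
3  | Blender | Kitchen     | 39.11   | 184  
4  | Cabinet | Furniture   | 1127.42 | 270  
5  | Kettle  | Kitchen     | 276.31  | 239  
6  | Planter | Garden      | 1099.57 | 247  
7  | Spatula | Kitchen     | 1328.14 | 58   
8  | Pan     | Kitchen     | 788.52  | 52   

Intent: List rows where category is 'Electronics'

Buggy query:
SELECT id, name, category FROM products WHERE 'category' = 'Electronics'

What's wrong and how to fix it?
Bug: 'category' in single quotes is a string literal, not the column; the comparison is literal-vs-literal and never true

Fix: Remove the quotes around the column name (or use double quotes for an identifier)

Corrected query:
SELECT id, name, category FROM products WHERE category = 'Electronics'

Result:
id | name  | category   
---+-------+------------
2  | Mouse | Electronics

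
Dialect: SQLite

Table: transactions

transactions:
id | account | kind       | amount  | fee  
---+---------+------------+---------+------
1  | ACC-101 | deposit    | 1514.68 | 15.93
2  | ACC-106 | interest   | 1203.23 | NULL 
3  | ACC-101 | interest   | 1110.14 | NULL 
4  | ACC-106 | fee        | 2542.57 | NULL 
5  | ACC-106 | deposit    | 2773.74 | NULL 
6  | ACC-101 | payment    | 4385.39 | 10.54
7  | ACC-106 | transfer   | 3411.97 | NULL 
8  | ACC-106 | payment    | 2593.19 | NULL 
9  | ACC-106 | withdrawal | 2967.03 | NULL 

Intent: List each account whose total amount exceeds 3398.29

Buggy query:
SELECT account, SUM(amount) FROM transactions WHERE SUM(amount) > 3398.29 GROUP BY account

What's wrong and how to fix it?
Bug: Aggregate functions cannot appear in a WHERE clause

Fix: Move the aggregate condition to a HAVING clause

Corrected query:
SELECT account, SUM(amount) FROM transactions GROUP BY account HAVING SUM(amount) > 3398.29

Result:
account | SUM(amount)
--------+------------
ACC-101 | 7010.21    
ACC-106 | 15491.73   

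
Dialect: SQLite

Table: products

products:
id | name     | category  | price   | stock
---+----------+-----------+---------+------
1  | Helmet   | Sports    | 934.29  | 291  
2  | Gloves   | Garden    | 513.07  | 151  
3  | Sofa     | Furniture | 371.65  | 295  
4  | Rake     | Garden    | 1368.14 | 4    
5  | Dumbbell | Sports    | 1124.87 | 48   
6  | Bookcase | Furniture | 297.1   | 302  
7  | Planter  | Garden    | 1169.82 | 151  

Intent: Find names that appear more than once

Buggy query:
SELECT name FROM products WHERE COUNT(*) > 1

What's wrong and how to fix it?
Bug: WHERE can't reference COUNT(*); aggregates are computed after WHERE

Fix: GROUP BY name, then filter groups with HAVING COUNT(*) > 1

Corrected query:
SELECT name FROM products GROUP BY name HAVING COUNT(*) > 1

Result:
(no rows)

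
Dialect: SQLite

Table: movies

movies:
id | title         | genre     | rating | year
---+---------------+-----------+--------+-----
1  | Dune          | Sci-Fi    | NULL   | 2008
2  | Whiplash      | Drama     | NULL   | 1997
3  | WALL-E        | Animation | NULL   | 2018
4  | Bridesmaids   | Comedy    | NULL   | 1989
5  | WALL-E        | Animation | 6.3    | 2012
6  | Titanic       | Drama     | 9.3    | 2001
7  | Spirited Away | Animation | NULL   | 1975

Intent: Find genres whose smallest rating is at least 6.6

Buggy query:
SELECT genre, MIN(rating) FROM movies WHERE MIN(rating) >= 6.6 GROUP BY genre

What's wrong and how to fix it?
Bug: MIN() in WHERE is a misuse of aggregate

Fix: Use HAVING for the per-group MIN condition

Corrected query:
SELECT genre, MIN(rating) FROM movies GROUP BY genre HAVING MIN(rating) >= 6.6

Result:
genre | MIN(rating)
------+------------
Drama | 9.3        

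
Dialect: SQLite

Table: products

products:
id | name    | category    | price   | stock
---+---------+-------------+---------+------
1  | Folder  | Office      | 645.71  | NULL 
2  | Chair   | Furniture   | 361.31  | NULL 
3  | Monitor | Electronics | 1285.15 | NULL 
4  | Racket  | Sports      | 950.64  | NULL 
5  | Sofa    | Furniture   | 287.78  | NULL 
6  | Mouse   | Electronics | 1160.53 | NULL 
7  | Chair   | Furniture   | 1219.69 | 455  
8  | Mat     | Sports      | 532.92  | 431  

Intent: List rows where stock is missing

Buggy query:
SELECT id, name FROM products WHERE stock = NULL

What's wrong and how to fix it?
Bug: '= NULL' is always unknown in SQL three-valued logic, so no rows match

Fix: Use IS NULL to test for NULL

Corrected query:
SELECT id, name FROM products WHERE stock IS NULL

Result:
id | name   
---+--------
1  | Folder 
2  | Chair  
3  | Monitor
4  | Racket 
5  | Sofa   
6  | Mouse  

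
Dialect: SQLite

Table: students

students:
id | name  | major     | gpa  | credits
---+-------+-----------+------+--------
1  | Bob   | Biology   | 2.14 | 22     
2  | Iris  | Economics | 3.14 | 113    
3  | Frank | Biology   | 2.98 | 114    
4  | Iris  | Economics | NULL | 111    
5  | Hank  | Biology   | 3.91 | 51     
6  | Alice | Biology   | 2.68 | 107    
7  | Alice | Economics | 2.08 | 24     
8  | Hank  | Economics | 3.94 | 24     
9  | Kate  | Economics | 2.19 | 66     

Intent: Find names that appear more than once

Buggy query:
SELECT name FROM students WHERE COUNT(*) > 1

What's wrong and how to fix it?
Bug: WHERE can't reference COUNT(*); aggregates are computed after WHERE

Fix: GROUP BY name, then filter groups with HAVING COUNT(*) > 1

Corrected query:
SELECT name FROM students GROUP BY name HAVING COUNT(*) > 1

Result:
name 
-----
Alice
Hank 
Iris 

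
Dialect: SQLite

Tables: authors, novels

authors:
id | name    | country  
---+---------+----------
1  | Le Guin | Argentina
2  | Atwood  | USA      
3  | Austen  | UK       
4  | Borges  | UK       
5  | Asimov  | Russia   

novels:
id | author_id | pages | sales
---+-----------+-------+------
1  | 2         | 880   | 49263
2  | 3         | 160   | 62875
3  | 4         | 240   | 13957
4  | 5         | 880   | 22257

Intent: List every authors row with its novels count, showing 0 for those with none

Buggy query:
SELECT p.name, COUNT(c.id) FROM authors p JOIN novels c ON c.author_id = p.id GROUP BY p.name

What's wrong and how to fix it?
Bug: An inner join excludes parents with zero children

Fix: Switch to LEFT JOIN to retain unmatched parent rows

Corrected query:
SELECT p.name, COUNT(c.id) FROM authors p LEFT JOIN novels c ON c.author_id = p.id GROUP BY p.name

Result:
name    | COUNT(c.id)
--------+------------
Asimov  | 1          
Atwood  | 1          
Austen  | 1          
Borges  | 1          
Le Guin | 0          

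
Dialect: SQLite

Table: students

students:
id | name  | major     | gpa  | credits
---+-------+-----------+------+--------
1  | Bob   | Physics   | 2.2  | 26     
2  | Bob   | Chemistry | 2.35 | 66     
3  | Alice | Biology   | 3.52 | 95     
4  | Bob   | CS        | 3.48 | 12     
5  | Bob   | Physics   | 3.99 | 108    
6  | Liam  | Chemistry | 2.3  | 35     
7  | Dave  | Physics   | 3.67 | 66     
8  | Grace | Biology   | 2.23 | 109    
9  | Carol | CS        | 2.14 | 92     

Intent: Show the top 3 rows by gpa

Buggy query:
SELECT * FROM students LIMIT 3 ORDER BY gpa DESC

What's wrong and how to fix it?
Bug: LIMIT must come after ORDER BY

Fix: Sort with ORDER BY, then apply LIMIT

Corrected query:
SELECT * FROM students ORDER BY gpa DESC LIMIT 3

Result:
id | name  | major   | gpa  | credits
---+-------+---------+------+--------
5  | Bob   | Physics | 3.99 | 108    
7  | Dave  | Physics | 3.67 | 66     
3  | Alice | Biology | 3.52 | 95     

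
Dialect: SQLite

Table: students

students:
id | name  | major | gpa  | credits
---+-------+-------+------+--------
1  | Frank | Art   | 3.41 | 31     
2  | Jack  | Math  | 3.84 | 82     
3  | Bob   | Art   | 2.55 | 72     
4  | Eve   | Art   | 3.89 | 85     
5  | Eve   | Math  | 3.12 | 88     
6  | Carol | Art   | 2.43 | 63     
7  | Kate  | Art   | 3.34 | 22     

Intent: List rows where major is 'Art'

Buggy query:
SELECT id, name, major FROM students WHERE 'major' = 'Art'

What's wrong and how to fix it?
Bug: 'major' in single quotes is a string literal, not the column; the comparison is literal-vs-literal and never true

Fix: Reference the column as major without single quotes

Corrected query:
SELECT id, name, major FROM students WHERE major = 'Art'

Result:
id | name  | major
---+-------+------
1  | Frank | Art  
3  | Bob   | Art  
4  | Eve   | Art  
6  | Carol | Art  
7  | Kate  | Art  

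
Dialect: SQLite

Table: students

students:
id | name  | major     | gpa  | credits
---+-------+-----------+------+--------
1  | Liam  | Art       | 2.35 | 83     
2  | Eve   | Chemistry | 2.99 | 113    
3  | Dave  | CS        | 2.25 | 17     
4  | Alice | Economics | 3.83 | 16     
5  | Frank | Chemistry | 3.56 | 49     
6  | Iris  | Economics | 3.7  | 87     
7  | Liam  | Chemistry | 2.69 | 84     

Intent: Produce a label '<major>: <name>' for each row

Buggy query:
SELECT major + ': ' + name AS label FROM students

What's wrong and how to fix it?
Bug: SQLite uses || for string concatenation; + coerces text to numbers (yielding 0)

Fix: Replace + with || to concatenate text

Corrected query:
SELECT major || ': ' || name AS label FROM students

Result:
label           
----------------
Art: Liam       
Chemistry: Eve  
CS: Dave        
Economics: Alice
Chemistry: Frank
Economics: Iris 
Chemistry: Liam 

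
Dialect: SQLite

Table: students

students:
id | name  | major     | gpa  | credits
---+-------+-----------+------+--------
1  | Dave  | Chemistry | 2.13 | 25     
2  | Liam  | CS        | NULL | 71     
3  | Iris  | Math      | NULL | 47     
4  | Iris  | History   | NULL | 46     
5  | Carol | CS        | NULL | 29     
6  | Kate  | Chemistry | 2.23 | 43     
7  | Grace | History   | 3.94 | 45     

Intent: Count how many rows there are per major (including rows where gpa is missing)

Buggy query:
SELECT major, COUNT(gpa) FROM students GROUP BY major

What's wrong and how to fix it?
Bug: COUNT(gpa) skips NULLs, so groups with missing gpa are undercounted

Fix: Replace COUNT(gpa) with COUNT(*)

Corrected query:
SELECT major, COUNT(*) FROM students GROUP BY major

Result:
major     | COUNT(*)
----------+---------
CS        | 2       
Chemistry | 2       
History   | 2       
Math      | 1       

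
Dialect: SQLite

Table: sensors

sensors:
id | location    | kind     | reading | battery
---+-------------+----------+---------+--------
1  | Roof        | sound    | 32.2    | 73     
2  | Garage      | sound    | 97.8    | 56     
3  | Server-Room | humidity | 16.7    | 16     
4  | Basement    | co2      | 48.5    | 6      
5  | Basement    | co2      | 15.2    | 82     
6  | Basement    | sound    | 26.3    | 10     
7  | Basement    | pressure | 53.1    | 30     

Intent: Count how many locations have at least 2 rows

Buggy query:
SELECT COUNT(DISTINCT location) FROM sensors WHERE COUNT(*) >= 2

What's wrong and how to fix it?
Bug: COUNT(*) cannot appear in WHERE; the per-group count doesn't exist yet

Fix: Use a subquery that GROUPs and filters with HAVING, then count its rows

Corrected query:
SELECT COUNT(*) FROM (SELECT location FROM sensors GROUP BY location HAVING COUNT(*) >= 2)

Result:
COUNT(*)
--------
1       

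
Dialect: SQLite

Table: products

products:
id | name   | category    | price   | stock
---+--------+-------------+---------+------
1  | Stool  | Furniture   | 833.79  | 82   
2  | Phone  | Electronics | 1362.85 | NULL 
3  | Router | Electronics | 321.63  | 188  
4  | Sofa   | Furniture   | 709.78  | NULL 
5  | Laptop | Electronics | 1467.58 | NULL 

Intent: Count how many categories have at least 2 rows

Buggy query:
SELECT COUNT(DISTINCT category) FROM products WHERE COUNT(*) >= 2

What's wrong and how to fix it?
Bug: WHERE filters individual rows, not groups, so a group-level COUNT is invalid there

Fix: Group first with HAVING COUNT(*) >= 2, then COUNT the resulting groups

Corrected query:
SELECT COUNT(*) FROM (SELECT category FROM products GROUP BY category HAVING COUNT(*) >= 2)

Result:
COUNT(*)
--------
2       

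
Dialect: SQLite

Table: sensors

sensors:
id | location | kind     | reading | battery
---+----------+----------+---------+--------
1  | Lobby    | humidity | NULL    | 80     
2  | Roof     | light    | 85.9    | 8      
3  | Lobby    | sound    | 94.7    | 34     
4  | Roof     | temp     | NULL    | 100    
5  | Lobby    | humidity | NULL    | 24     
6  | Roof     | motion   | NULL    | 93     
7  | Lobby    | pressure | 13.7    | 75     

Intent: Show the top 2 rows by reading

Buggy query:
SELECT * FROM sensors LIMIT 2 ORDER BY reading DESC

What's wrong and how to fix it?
Bug: LIMIT must come after ORDER BY

Fix: Sort with ORDER BY, then apply LIMIT

Corrected query:
SELECT * FROM sensors ORDER BY reading DESC LIMIT 2

Result:
id | location | kind  | reading | battery
---+----------+-------+---------+--------
3  | Lobby    | sound | 94.7    | 34     
2  | Roof     | light | 85.9    | 8      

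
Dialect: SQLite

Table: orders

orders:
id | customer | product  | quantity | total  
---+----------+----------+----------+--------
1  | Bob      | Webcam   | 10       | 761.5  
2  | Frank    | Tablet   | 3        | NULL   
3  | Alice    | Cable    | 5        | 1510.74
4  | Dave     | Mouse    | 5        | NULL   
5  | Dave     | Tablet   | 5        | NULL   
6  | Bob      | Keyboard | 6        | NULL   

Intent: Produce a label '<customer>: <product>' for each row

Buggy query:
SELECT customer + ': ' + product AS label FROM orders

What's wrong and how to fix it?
Bug: '+' is numeric addition; on text columns SQLite converts them to 0 instead of concatenating

Fix: Replace + with || to concatenate text

Corrected query:
SELECT customer || ': ' || product AS label FROM orders

Result:
label        
-------------
Bob: Webcam  
Frank: Tablet
Alice: Cable 
Dave: Mouse  
Dave: Tablet 
Bob: Keyboard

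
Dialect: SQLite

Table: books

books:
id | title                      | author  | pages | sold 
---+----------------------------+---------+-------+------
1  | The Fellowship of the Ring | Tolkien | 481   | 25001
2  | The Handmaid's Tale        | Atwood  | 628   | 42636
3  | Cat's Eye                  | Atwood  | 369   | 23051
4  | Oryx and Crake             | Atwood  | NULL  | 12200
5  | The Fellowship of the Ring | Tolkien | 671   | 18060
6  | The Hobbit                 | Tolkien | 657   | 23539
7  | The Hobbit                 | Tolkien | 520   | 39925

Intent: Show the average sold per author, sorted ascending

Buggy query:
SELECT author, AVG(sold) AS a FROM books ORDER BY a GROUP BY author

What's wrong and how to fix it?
Bug: GROUP BY must precede ORDER BY

Fix: Move ORDER BY to the end, after GROUP BY

Corrected query:
SELECT author, AVG(sold) AS a FROM books GROUP BY author ORDER BY a

Result:
author  | a           
--------+-------------
Atwood  | 25962.333333
Tolkien | 26631.25    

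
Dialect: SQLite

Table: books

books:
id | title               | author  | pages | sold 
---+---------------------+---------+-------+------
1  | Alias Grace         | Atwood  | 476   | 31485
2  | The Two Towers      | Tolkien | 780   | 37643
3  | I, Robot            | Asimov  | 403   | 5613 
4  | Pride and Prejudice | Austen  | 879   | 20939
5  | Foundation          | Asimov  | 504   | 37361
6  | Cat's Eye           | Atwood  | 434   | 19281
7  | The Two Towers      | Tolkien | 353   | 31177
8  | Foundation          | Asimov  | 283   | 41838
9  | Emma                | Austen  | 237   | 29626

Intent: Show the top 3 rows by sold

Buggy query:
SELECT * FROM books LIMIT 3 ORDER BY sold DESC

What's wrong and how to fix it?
Bug: ORDER BY cannot follow LIMIT; LIMIT is the final clause

Fix: Sort with ORDER BY, then apply LIMIT

Corrected query:
SELECT * FROM books ORDER BY sold DESC LIMIT 3

Result:
id | title          | author  | pages | sold 
---+----------------+---------+-------+------
8  | Foundation     | Asimov  | 283   | 41838
2  | The Two Towers | Tolkien | 780   | 37643
5  | Foundation     | Asimov  | 504   | 37361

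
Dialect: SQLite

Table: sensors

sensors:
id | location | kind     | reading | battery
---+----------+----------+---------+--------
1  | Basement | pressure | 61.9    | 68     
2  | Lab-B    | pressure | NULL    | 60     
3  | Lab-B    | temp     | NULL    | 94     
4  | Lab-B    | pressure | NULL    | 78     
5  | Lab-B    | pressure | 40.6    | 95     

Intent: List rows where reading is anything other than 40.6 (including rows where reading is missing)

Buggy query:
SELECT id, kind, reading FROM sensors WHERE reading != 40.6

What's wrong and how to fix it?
Bug: 'reading != 40.6' is unknown when reading is NULL, so NULL rows are silently excluded

Fix: Add an explicit OR reading IS NULL to include the missing-value rows

Corrected query:
SELECT id, kind, reading FROM sensors WHERE reading != 40.6 OR reading IS NULL

Result:
id | kind     | reading
---+----------+--------
1  | pressure | 61.9   
2  | pressure | NULL   
3  | temp     | NULL   
4  | pressure | NULL   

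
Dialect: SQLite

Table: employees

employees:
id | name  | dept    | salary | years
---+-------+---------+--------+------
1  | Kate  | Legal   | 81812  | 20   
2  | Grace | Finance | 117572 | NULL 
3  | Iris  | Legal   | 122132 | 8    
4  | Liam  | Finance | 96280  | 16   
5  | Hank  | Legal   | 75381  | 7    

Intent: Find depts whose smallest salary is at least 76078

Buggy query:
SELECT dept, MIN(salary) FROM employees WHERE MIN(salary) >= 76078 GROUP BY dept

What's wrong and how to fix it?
Bug: MIN() in WHERE is a misuse of aggregate

Fix: Replace WHERE with HAVING after the GROUP BY

Corrected query:
SELECT dept, MIN(salary) FROM employees GROUP BY dept HAVING MIN(salary) >= 76078

Result:
dept    | MIN(salary)
--------+------------
Finance | 96280      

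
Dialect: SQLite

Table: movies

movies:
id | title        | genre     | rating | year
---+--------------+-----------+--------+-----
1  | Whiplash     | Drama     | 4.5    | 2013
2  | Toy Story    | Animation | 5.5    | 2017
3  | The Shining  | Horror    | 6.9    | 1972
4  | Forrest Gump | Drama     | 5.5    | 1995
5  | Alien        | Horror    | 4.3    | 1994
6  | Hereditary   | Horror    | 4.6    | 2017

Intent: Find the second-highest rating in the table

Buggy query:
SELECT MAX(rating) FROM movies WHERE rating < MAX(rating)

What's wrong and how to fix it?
Bug: The inner MAX is an aggregate inside WHERE, which is not allowed

Fix: Put the inner MAX in a scalar subquery

Corrected query:
SELECT MAX(rating) FROM movies WHERE rating < (SELECT MAX(rating) FROM movies)

Result:
MAX(rating)
-----------
5.5        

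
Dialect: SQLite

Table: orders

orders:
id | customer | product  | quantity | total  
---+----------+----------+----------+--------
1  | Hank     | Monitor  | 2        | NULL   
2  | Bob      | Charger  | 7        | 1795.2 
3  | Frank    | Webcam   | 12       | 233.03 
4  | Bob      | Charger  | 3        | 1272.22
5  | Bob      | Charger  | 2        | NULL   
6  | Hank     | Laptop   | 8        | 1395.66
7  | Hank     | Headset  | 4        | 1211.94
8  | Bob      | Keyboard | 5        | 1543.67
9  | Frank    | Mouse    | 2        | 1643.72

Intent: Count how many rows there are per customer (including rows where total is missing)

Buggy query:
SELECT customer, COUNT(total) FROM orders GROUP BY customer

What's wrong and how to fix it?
Bug: COUNT(column) counts non-NULL values only; rows with NULL total aren't counted

Fix: Use COUNT(*) to count all rows regardless of NULL

Corrected query:
SELECT customer, COUNT(*) FROM orders GROUP BY customer

Result:
customer | COUNT(*)
---------+---------
Bob      | 4       
Frank    | 2       
Hank     | 3       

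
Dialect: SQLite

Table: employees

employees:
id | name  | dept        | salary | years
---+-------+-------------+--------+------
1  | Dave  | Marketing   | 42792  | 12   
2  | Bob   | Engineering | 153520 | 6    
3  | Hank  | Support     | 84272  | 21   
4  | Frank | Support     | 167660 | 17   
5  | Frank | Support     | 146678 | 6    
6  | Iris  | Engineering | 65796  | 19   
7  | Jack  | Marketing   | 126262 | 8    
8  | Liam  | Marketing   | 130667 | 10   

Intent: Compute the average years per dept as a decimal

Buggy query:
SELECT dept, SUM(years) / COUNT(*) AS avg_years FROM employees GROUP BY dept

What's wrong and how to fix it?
Bug: SUM(years) and COUNT(*) are both integers; the division truncates the fractional part

Fix: Cast one side to REAL so the division keeps the fractional part

Corrected query:
SELECT dept, SUM(years) * 1.0 / COUNT(*) AS avg_years FROM employees GROUP BY dept

Result:
dept        | avg_years
------------+----------
Engineering | 12.5     
Marketing   | 10       
Support     | 14.666667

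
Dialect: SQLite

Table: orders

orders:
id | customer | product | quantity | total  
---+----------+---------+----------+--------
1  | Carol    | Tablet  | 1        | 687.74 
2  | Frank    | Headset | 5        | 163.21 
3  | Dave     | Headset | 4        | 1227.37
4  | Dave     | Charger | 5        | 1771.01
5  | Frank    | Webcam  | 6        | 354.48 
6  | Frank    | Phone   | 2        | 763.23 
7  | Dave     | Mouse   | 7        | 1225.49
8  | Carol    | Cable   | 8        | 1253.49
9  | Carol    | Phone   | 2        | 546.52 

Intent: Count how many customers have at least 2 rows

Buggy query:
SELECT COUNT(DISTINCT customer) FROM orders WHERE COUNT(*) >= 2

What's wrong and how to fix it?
Bug: WHERE filters individual rows, not groups, so a group-level COUNT is invalid there

Fix: Group first with HAVING COUNT(*) >= 2, then COUNT the resulting groups

Corrected query:
SELECT COUNT(*) FROM (SELECT customer FROM orders GROUP BY customer HAVING COUNT(*) >= 2)

Result:
COUNT(*)
--------
3       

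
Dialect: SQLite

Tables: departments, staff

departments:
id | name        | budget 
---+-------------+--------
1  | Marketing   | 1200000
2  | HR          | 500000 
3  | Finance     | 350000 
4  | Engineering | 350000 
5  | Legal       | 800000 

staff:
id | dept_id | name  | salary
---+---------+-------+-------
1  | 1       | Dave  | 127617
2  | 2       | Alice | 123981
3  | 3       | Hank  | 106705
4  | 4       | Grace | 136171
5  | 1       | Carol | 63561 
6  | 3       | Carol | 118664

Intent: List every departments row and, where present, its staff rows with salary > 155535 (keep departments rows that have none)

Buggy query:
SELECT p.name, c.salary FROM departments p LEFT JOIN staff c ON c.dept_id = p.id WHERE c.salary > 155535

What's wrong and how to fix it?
Bug: Filtering c.salary in WHERE discards the NULL rows produced by LEFT JOIN, turning it into an inner join

Fix: Put 'c.salary > 155535' in the JOIN's ON clause instead of WHERE

Corrected query:
SELECT p.name, c.salary FROM departments p LEFT JOIN staff c ON c.dept_id = p.id AND c.salary > 155535

Result:
name        | salary
------------+-------
Marketing   | NULL  
HR          | NULL  
Finance     | NULL  
Engineering | NULL  
Legal       | NULL  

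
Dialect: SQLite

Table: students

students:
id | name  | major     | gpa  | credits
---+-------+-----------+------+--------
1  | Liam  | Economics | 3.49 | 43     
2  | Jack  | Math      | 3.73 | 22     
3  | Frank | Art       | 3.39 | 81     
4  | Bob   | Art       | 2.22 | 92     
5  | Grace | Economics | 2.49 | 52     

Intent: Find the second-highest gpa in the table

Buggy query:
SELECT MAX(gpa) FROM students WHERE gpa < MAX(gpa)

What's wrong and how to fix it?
Bug: MAX(gpa) on the right of the comparison is an aggregate-in-WHERE error

Fix: Put the inner MAX in a scalar subquery

Corrected query:
SELECT MAX(gpa) FROM students WHERE gpa < (SELECT MAX(gpa) FROM students)

Result:
MAX(gpa)
--------
3.49    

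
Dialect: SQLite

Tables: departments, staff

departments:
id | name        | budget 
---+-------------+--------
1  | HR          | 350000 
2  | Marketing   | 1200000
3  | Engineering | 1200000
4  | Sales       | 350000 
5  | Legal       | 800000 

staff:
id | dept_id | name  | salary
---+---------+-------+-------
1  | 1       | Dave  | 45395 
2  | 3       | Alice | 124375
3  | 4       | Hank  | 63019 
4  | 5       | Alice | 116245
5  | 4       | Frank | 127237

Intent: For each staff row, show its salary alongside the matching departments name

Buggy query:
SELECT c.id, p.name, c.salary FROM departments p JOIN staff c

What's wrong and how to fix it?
Bug: Missing join condition: each staff row is matched to all departments rows instead of just its own

Fix: Add ON c.dept_id = p.id to the JOIN

Corrected query:
SELECT c.id, p.name, c.salary FROM departments p JOIN staff c ON c.dept_id = p.id

Result:
id | name        | salary
---+-------------+-------
1  | HR          | 45395 
2  | Engineering | 124375
3  | Sales       | 63019 
4  | Legal       | 116245
5  | Sales       | 127237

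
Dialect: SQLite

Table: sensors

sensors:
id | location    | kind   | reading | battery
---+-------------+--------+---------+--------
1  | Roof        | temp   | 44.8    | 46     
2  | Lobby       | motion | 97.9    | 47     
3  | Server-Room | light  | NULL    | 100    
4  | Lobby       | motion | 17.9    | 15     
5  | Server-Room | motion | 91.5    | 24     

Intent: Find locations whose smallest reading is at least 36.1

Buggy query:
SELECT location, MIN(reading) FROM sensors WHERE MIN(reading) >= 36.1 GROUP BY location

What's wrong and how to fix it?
Bug: MIN() in WHERE is a misuse of aggregate

Fix: Replace WHERE with HAVING after the GROUP BY

Corrected query:
SELECT location, MIN(reading) FROM sensors GROUP BY location HAVING MIN(reading) >= 36.1

Result:
location    | MIN(reading)
------------+-------------
Roof        | 44.8        
Server-Room | 91.5        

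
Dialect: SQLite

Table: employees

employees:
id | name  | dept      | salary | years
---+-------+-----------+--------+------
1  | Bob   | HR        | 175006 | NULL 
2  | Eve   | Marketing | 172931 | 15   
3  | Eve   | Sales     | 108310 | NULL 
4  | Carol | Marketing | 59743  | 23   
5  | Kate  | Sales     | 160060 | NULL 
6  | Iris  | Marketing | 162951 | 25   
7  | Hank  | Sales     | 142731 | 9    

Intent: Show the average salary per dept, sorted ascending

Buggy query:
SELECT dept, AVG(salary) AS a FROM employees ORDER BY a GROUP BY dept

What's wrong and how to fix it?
Bug: GROUP BY must precede ORDER BY

Fix: Move ORDER BY to the end, after GROUP BY

Corrected query:
SELECT dept, AVG(salary) AS a FROM employees GROUP BY dept ORDER BY a

Result:
dept      | a            
----------+--------------
Marketing | 131875       
Sales     | 137033.666667
HR        | 175006       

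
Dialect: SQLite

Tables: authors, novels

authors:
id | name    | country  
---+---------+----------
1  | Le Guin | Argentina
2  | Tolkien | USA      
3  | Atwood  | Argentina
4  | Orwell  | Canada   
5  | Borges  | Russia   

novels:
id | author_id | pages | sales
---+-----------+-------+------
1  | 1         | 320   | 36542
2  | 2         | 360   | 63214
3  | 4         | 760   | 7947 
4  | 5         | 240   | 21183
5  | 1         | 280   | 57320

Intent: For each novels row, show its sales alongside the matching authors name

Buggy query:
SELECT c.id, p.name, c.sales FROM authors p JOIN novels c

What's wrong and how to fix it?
Bug: Missing join condition: each novels row is matched to all authors rows instead of just its own

Fix: Specify the join condition linking the foreign key to the parent id

Corrected query:
SELECT c.id, p.name, c.sales FROM authors p JOIN novels c ON c.author_id = p.id

Result:
id | name    | sales
---+---------+------
1  | Le Guin | 36542
2  | Tolkien | 63214
3  | Orwell  | 7947 
4  | Borges  | 21183
5  | Le Guin | 57320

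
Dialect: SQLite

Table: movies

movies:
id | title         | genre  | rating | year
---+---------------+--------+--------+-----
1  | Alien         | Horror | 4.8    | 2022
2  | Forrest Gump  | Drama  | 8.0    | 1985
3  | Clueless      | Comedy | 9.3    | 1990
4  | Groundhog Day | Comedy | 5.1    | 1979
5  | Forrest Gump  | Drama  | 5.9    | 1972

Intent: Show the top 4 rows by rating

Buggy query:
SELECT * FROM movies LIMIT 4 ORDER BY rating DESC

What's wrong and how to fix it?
Bug: ORDER BY cannot follow LIMIT; LIMIT is the final clause

Fix: Sort with ORDER BY, then apply LIMIT

Corrected query:
SELECT * FROM movies ORDER BY rating DESC LIMIT 4

Result:
id | title         | genre  | rating | year
---+---------------+--------+--------+-----
3  | Clueless      | Comedy | 9.3    | 1990
2  | Forrest Gump  | Drama  | 8      | 1985
5  | Forrest Gump  | Drama  | 5.9    | 1972
4  | Groundhog Day | Comedy | 5.1    | 1979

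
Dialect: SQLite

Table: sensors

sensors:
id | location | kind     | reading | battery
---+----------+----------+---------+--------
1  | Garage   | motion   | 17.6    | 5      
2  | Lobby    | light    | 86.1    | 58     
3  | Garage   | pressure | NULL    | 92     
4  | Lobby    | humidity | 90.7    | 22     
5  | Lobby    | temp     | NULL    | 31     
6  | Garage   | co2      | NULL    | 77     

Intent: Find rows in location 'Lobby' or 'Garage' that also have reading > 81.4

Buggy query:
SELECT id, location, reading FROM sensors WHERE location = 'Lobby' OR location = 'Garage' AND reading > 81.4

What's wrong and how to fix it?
Bug: Without parentheses, AND is evaluated before OR, so the reading filter only applies to the 'Garage' branch

Fix: Add parentheses around the OR so the AND applies to both alternatives

Corrected query:
SELECT id, location, reading FROM sensors WHERE (location = 'Lobby' OR location = 'Garage') AND reading > 81.4

Result:
id | location | reading
---+----------+--------
2  | Lobby    | 86.1   
4  | Lobby    | 90.7   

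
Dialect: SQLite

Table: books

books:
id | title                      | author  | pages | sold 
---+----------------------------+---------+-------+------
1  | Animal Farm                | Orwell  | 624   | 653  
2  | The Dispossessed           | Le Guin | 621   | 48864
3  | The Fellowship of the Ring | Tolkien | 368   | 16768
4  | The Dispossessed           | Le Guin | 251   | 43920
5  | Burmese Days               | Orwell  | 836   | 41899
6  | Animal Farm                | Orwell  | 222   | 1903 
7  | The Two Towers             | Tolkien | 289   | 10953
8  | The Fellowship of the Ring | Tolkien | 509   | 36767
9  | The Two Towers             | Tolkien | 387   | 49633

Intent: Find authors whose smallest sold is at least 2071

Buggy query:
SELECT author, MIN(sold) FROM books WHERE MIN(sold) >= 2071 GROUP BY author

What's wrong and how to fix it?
Bug: Aggregates like MIN are computed per group after WHERE runs

Fix: Use HAVING for the per-group MIN condition

Corrected query:
SELECT author, MIN(sold) FROM books GROUP BY author HAVING MIN(sold) >= 2071

Result:
author  | MIN(sold)
--------+----------
Le Guin | 43920    
Tolkien | 10953    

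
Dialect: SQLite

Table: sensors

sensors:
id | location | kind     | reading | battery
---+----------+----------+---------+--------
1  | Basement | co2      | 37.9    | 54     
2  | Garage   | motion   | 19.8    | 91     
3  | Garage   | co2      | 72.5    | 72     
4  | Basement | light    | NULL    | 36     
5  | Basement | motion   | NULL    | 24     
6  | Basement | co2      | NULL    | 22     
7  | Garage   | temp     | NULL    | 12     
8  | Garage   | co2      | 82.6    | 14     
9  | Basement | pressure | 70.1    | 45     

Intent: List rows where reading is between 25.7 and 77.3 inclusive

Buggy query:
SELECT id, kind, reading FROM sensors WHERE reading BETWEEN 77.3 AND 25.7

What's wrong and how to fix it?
Bug: BETWEEN expects the lower bound first; with 77.3 AND 25.7 the range is empty

Fix: Write BETWEEN 25.7 AND 77.3

Corrected query:
SELECT id, kind, reading FROM sensors WHERE reading BETWEEN 25.7 AND 77.3

Result:
id | kind     | reading
---+----------+--------
1  | co2      | 37.9   
3  | co2      | 72.5   
9  | pressure | 70.1   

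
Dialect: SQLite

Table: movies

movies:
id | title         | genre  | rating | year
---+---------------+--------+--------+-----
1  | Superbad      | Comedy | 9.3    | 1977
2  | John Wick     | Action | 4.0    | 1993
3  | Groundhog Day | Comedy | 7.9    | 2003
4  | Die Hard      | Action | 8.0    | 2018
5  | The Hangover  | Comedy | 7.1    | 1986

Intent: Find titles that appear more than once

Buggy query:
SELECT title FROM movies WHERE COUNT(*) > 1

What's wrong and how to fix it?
Bug: COUNT(*) is an aggregate and cannot be used in WHERE

Fix: GROUP BY title, then filter groups with HAVING COUNT(*) > 1

Corrected query:
SELECT title FROM movies GROUP BY title HAVING COUNT(*) > 1

Result:
(no rows)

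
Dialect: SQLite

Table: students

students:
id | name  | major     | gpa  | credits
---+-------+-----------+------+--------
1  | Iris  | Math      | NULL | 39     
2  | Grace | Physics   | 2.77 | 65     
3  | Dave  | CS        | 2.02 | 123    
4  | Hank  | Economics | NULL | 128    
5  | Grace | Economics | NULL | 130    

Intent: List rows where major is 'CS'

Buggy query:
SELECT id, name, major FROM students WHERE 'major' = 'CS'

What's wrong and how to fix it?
Bug: Single quotes denote string literals in SQL; the column name is being compared as a constant string

Fix: Remove the quotes around the column name (or use double quotes for an identifier)

Corrected query:
SELECT id, name, major FROM students WHERE major = 'CS'

Result:
id | name | major
---+------+------
3  | Dave | CS   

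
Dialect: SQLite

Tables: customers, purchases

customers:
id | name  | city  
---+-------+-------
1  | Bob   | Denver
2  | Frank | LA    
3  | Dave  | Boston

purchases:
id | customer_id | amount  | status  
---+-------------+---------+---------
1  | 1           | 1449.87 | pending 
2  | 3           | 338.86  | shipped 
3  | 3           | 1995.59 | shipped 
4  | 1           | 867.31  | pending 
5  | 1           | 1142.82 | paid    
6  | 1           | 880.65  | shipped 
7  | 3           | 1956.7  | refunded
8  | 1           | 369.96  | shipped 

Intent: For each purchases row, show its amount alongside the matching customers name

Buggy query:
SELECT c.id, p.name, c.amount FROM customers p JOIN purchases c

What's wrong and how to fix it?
Bug: Missing join condition: each purchases row is matched to all customers rows instead of just its own

Fix: Add ON c.customer_id = p.id to the JOIN

Corrected query:
SELECT c.id, p.name, c.amount FROM customers p JOIN purchases c ON c.customer_id = p.id

Result:
id | name | amount 
---+------+--------
1  | Bob  | 1449.87
2  | Dave | 338.86 
3  | Dave | 1995.59
4  | Bob  | 867.31 
5  | Bob  | 1142.82
6  | Bob  | 880.65 
7  | Dave | 1956.7 
8  | Bob  | 369.96 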